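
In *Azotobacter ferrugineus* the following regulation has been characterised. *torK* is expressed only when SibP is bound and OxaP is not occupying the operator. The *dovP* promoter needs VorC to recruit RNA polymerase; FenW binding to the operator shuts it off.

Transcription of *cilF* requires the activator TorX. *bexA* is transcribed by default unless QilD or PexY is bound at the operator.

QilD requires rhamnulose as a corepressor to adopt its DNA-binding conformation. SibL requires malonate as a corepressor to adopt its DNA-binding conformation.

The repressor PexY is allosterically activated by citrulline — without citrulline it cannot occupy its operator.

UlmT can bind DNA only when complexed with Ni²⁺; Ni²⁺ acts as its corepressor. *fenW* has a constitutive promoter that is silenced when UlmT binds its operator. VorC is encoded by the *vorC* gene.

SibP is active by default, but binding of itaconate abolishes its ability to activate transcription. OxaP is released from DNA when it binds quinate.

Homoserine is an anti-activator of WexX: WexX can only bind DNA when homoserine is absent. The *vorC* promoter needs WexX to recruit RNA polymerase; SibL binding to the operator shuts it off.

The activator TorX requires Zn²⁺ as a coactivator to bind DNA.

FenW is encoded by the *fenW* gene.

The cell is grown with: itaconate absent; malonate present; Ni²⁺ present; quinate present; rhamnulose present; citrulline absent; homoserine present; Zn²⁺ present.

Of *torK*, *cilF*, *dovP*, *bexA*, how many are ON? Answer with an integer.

2

Itaconate is absent, so SibP is active.
Quinate is present, so OxaP is inactive.
No repressor is bound and SibP is active, so *torK* is transcribed.
→ *torK* is ON.
Zn²⁺ is present, so TorX is active.
No repressor is bound and TorX is active, so *cilF* is transcribed.
→ *cilF* is ON.
Homoserine is present, so WexX is inactive.
Malonate is present, so SibL is active.
With repressor SibL bound, *vorC* is not transcribed.
So VorC is not produced.
Ni²⁺ is present, so UlmT is active.
With repressor UlmT bound, *fenW* is not transcribed.
So FenW is not produced.
Required activator VorC is absent, so *dovP* is not transcribed.
→ *dovP* is OFF.
Rhamnulose is present, so QilD is active.
Citrulline is absent, so PexY is inactive.
With repressor QilD bound, *bexA* is not transcribed.
→ *bexA* is OFF.
2 of the 4 genes are transcribed.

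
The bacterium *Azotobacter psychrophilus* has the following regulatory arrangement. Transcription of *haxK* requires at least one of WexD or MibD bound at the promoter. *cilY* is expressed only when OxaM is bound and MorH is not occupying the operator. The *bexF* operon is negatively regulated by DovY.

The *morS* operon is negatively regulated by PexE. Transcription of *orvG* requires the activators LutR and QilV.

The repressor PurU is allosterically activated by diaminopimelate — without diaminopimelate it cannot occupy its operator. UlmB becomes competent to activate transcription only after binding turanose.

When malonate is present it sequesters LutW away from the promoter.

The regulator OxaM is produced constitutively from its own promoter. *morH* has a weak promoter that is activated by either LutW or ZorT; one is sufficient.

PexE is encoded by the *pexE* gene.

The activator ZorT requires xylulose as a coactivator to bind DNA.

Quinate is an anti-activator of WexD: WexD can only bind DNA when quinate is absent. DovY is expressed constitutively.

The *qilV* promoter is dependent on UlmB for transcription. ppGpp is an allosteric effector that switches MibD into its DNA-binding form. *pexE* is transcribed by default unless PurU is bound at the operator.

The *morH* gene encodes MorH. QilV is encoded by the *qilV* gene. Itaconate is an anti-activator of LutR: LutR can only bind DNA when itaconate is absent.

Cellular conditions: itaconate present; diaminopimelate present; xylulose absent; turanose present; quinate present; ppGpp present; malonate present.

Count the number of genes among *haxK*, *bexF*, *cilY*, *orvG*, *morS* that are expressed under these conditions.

Quinate is present, so WexD is inactive.
ppGpp is present, so MibD is active.
Activator MibD is present, so *haxK* is transcribed.
→ *haxK* is ON.
DovY is produced constitutively and is active.
With repressor DovY bound, *bexF* is not transcribed.
→ *bexF* is OFF.
OxaM is produced constitutively and is active.
Malonate is present, so LutW is inactive.
Xylulose is absent, so ZorT is inactive.
No activator is available at the *morH* promoter, so *morH* is not transcribed.
So MorH is not produced.
No repressor is bound and OxaM is active, so *cilY* is transcribed.
→ *cilY* is ON.
Itaconate is present, so LutR is inactive.
Turanose is present, so UlmB is active.
No repressor is bound and UlmB is active, so *qilV* is transcribed.
So QilV is produced and active.
Required activator LutR is absent, so *orvG* is not transcribed.
→ *orvG* is OFF.
Diaminopimelate is present, so PurU is active.
With repressor PurU bound, *pexE* is not transcribed.
So PexE is not produced.
With no repressor bound, *morS* is transcribed.
→ *morS* is ON.
3 of the 5 genes are transcribed.

3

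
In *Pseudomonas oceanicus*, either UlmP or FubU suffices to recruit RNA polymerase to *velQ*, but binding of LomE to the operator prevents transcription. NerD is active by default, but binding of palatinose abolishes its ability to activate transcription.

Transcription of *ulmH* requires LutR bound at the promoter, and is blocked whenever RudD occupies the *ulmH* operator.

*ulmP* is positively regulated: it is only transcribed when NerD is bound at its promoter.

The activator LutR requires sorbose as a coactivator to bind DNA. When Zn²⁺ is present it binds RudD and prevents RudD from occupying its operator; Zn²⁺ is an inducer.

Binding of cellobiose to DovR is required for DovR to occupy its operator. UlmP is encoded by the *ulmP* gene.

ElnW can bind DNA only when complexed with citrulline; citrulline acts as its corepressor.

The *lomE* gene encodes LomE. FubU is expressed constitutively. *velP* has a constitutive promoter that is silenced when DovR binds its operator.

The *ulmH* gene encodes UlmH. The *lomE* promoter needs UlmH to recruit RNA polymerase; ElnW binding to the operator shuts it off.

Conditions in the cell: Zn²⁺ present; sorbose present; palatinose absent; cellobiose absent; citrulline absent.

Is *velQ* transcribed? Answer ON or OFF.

OFF

Palatinose is absent, so NerD is active.
No repressor is bound and NerD is active, so *ulmP* is transcribed.
So UlmP is produced and active.
FubU is produced constitutively and is active.
Sorbose is present, so LutR is active.
Zn²⁺ is present, so RudD is inactive.
No repressor is bound and LutR is active, so *ulmH* is transcribed.
So UlmH is produced and active.
Citrulline is absent, so ElnW is inactive.
No repressor is bound and UlmH is active, so *lomE* is transcribed.
So LomE is produced and active.
With repressor LomE bound, *velQ* is not transcribed.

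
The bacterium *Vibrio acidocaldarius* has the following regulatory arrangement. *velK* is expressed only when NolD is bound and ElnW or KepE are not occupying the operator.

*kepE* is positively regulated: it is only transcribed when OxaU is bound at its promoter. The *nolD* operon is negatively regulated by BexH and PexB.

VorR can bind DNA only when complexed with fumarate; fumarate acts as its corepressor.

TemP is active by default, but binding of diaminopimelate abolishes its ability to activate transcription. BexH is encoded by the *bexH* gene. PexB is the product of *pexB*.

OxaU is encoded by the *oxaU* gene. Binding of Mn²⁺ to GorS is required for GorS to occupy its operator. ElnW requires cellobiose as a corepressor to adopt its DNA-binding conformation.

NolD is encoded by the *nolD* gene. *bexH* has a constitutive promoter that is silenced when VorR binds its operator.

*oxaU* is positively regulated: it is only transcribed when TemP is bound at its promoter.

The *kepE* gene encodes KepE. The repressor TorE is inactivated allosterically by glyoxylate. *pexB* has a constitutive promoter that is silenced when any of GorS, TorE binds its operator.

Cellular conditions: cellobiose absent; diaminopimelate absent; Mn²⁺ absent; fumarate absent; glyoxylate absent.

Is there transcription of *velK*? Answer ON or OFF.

OFF

Fumarate is absent, so VorR is inactive.
With no repressor bound, *bexH* is transcribed.
So BexH is produced and active.
Mn²⁺ is absent, so GorS is inactive.
Glyoxylate is absent, so TorE is active.
With repressor TorE bound, *pexB* is not transcribed.
So PexB is not produced.
With repressor BexH bound, *nolD* is not transcribed.
So NolD is not produced.
Cellobiose is absent, so ElnW is inactive.
Diaminopimelate is absent, so TemP is active.
No repressor is bound and TemP is active, so *oxaU* is transcribed.
So OxaU is produced and active.
No repressor is bound and OxaU is active, so *kepE* is transcribed.
So KepE is produced and active.
With repressor KepE bound, *velK* is not transcribed.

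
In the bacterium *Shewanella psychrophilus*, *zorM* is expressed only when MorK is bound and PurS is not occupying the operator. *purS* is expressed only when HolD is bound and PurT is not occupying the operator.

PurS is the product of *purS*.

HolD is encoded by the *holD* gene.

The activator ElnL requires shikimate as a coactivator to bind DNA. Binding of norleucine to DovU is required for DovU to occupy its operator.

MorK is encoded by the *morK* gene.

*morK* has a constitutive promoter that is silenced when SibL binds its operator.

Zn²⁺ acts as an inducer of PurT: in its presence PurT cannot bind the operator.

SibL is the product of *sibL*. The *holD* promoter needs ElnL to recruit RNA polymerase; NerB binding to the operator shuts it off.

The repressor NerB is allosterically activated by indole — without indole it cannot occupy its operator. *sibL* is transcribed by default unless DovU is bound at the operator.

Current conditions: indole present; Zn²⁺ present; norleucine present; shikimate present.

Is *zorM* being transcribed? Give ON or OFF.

ON

Norleucine is present, so DovU is active.
With repressor DovU bound, *sibL* is not transcribed.
So SibL is not produced.
With no repressor bound, *morK* is transcribed.
So MorK is produced and active.
Indole is present, so NerB is active.
Shikimate is present, so ElnL is active.
With repressor NerB bound, *holD* is not transcribed.
So HolD is not produced.
Zn²⁺ is present, so PurT is inactive.
Required activator HolD is absent, so *purS* is not transcribed.
So PurS is not produced.
No repressor is bound and MorK is active, so *zorM* is transcribed.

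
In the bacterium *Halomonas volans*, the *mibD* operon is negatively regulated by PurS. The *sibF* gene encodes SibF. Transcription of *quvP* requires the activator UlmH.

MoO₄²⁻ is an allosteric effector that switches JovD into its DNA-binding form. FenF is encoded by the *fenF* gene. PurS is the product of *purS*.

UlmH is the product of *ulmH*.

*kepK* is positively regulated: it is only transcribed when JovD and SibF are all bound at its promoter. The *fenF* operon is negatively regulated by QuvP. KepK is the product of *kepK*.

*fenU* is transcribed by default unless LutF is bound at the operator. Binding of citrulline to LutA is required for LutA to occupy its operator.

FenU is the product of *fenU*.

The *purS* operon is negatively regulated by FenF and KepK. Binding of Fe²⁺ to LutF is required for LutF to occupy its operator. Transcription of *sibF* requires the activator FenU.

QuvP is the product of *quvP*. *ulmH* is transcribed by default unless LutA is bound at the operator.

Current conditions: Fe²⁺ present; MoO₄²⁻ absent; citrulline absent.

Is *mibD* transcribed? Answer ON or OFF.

Citrulline is absent, so LutA is inactive.
With no repressor bound, *ulmH* is transcribed.
So UlmH is produced and active.
No repressor is bound and UlmH is active, so *quvP* is transcribed.
So QuvP is produced and active.
With repressor QuvP bound, *fenF* is not transcribed.
So FenF is not produced.
MoO₄²⁻ is absent, so JovD is inactive.
Fe²⁺ is present, so LutF is active.
With repressor LutF bound, *fenU* is not transcribed.
So FenU is not produced.
Required activator FenU is absent, so *sibF* is not transcribed.
So SibF is not produced.
Required activator JovD is absent, so *kepK* is not transcribed.
So KepK is not produced.
With no repressor bound, *purS* is transcribed.
So PurS is produced and active.
With repressor PurS bound, *mibD* is not transcribed.

OFF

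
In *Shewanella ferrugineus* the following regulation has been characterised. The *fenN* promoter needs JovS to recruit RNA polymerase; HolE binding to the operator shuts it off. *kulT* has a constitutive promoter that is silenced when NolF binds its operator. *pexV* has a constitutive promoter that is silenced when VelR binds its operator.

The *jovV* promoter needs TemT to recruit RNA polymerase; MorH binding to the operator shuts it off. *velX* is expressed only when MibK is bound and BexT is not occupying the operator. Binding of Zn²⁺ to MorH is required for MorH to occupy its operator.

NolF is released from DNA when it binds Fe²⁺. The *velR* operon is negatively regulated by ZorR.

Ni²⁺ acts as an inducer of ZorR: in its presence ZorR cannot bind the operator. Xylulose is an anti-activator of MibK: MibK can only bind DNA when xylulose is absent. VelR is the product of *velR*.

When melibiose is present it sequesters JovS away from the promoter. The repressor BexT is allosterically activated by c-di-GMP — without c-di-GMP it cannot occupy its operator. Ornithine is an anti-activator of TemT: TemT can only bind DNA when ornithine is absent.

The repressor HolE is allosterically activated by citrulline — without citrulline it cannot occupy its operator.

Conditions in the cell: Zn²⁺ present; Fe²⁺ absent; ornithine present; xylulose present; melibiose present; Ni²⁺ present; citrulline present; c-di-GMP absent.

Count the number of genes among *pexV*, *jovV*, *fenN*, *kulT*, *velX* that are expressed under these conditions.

0

Ni²⁺ is present, so ZorR is inactive.
With no repressor bound, *velR* is transcribed.
So VelR is produced and active.
With repressor VelR bound, *pexV* is not transcribed.
→ *pexV* is OFF.
Zn²⁺ is present, so MorH is active.
Ornithine is present, so TemT is inactive.
With repressor MorH bound, *jovV* is not transcribed.
→ *jovV* is OFF.
Citrulline is present, so HolE is active.
Melibiose is present, so JovS is inactive.
With repressor HolE bound, *fenN* is not transcribed.
→ *fenN* is OFF.
Fe²⁺ is absent, so NolF is active.
With repressor NolF bound, *kulT* is not transcribed.
→ *kulT* is OFF.
c-di-GMP is absent, so BexT is inactive.
Xylulose is present, so MibK is inactive.
Required activator MibK is absent, so *velX* is not transcribed.
→ *velX* is OFF.
0 of the 5 genes are transcribed.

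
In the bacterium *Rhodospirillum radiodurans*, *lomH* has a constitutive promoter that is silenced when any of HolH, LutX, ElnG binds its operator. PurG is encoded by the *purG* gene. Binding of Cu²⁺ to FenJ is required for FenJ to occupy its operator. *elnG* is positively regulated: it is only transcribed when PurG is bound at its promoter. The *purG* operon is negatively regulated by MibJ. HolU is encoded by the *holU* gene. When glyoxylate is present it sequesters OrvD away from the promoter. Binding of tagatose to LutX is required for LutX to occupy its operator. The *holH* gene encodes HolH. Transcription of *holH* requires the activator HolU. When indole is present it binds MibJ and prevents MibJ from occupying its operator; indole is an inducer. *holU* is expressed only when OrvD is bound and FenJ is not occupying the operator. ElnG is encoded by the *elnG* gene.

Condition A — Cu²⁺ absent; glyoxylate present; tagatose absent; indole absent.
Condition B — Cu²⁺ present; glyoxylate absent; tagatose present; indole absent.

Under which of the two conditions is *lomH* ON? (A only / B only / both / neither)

A only

Condition A:
Cu²⁺ is absent, so FenJ is inactive.
Glyoxylate is present, so OrvD is inactive.
Required activator OrvD is absent, so *holU* is not transcribed.
So HolU is not produced.
Required activator HolU is absent, so *holH* is not transcribed.
So HolH is not produced.
Tagatose is absent, so LutX is inactive.
Indole is absent, so MibJ is active.
With repressor MibJ bound, *purG* is not transcribed.
So PurG is not produced.
Required activator PurG is absent, so *elnG* is not transcribed.
So ElnG is not produced.
With no repressor bound, *lomH* is transcribed.
→ *lomH* is ON in A.
Condition B:
Cu²⁺ is present, so FenJ is active.
Glyoxylate is absent, so OrvD is active.
With repressor FenJ bound, *holU* is not transcribed.
So HolU is not produced.
Required activator HolU is absent, so *holH* is not transcribed.
So HolH is not produced.
Tagatose is present, so LutX is active.
Indole is absent, so MibJ is active.
With repressor MibJ bound, *purG* is not transcribed.
So PurG is not produced.
Required activator PurG is absent, so *elnG* is not transcribed.
So ElnG is not produced.
With repressor LutX bound, *lomH* is not transcribed.
→ *lomH* is OFF in B.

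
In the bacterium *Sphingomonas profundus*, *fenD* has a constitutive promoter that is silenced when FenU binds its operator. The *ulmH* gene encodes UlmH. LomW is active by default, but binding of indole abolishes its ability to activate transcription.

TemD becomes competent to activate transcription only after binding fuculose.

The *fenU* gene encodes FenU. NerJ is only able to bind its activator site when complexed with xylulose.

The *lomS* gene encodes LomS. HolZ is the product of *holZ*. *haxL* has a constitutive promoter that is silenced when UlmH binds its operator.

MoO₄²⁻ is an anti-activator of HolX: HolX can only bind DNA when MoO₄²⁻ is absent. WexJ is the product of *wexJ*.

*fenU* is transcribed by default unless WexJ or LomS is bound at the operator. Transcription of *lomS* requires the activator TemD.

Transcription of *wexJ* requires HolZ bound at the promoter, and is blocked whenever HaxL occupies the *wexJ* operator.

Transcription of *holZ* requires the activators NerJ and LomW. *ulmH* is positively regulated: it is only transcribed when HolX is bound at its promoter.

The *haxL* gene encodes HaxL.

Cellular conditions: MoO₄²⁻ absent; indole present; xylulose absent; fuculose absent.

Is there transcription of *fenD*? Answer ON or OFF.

MoO₄²⁻ is absent, so HolX is active.
No repressor is bound and HolX is active, so *ulmH* is transcribed.
So UlmH is produced and active.
With repressor UlmH bound, *haxL* is not transcribed.
So HaxL is not produced.
Xylulose is absent, so NerJ is inactive.
Indole is present, so LomW is inactive.
Required activator NerJ is absent, so *holZ* is not transcribed.
So HolZ is not produced.
Required activator HolZ is absent, so *wexJ* is not transcribed.
So WexJ is not produced.
Fuculose is absent, so TemD is inactive.
Required activator TemD is absent, so *lomS* is not transcribed.
So LomS is not produced.
With no repressor bound, *fenU* is transcribed.
So FenU is produced and active.
With repressor FenU bound, *fenD* is not transcribed.

OFF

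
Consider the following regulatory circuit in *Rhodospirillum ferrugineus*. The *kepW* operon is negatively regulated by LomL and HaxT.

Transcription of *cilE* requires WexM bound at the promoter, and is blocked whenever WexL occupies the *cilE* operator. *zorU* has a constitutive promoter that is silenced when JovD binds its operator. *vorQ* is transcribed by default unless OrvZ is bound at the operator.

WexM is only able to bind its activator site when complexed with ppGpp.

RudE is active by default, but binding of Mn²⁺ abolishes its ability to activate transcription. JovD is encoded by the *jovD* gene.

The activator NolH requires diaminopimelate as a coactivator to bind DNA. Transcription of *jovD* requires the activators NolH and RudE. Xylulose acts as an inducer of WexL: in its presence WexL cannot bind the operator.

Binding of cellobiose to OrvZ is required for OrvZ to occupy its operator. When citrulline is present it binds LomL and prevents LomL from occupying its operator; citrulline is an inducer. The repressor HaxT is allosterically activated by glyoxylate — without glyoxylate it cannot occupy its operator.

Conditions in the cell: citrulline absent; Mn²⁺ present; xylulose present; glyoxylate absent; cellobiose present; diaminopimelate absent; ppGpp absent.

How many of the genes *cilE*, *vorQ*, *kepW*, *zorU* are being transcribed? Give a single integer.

ppGpp is absent, so WexM is inactive.
Xylulose is present, so WexL is inactive.
Required activator WexM is absent, so *cilE* is not transcribed.
→ *cilE* is OFF.
Cellobiose is present, so OrvZ is active.
With repressor OrvZ bound, *vorQ* is not transcribed.
→ *vorQ* is OFF.
Citrulline is absent, so LomL is active.
Glyoxylate is absent, so HaxT is inactive.
With repressor LomL bound, *kepW* is not transcribed.
→ *kepW* is OFF.
Diaminopimelate is absent, so NolH is inactive.
Mn²⁺ is present, so RudE is inactive.
Required activator NolH is absent, so *jovD* is not transcribed.
So JovD is not produced.
With no repressor bound, *zorU* is transcribed.
→ *zorU* is ON.
1 of the 4 genes is transcribed.

1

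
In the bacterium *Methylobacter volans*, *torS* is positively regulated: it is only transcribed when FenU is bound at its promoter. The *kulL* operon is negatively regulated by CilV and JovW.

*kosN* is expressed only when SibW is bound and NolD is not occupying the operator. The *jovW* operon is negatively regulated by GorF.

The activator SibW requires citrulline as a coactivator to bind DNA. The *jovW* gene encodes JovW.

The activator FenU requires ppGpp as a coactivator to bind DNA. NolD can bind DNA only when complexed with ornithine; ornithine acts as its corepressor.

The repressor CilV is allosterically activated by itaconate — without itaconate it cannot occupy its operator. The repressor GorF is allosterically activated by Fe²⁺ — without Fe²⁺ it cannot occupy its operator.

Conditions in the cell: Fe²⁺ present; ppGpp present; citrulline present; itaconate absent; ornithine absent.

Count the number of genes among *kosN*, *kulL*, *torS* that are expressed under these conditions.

Citrulline is present, so SibW is active.
Ornithine is absent, so NolD is inactive.
No repressor is bound and SibW is active, so *kosN* is transcribed.
→ *kosN* is ON.
Itaconate is absent, so CilV is inactive.
Fe²⁺ is present, so GorF is active.
With repressor GorF bound, *jovW* is not transcribed.
So JovW is not produced.
With no repressor bound, *kulL* is transcribed.
→ *kulL* is ON.
ppGpp is present, so FenU is active.
No repressor is bound and FenU is active, so *torS* is transcribed.
→ *torS* is ON.
3 of the 3 genes are transcribed.

3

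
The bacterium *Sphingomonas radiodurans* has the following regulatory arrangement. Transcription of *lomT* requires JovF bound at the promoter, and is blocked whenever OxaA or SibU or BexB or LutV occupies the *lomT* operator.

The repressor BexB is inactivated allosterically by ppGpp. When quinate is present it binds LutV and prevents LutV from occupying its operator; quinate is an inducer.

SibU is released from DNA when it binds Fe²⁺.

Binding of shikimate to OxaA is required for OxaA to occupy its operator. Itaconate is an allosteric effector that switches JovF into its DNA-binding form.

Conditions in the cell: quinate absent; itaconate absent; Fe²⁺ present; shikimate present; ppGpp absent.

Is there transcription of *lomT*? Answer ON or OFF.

OFF

Shikimate is present, so OxaA is active.
Itaconate is absent, so JovF is inactive.
Fe²⁺ is present, so SibU is inactive.
ppGpp is absent, so BexB is active.
Quinate is absent, so LutV is active.
With repressor OxaA bound, *lomT* is not transcribed.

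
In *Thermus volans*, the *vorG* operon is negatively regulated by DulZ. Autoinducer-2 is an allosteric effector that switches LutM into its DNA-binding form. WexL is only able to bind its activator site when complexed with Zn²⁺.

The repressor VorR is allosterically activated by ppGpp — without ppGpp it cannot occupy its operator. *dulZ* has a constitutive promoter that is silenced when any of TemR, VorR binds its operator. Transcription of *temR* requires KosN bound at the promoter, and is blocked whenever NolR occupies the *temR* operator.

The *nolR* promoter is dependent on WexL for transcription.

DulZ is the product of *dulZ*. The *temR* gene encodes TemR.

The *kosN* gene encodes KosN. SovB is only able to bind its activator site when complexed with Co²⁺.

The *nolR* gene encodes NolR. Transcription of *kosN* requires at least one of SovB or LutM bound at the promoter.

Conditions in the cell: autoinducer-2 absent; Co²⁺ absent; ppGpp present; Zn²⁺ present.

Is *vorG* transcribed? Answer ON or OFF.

Zn²⁺ is present, so WexL is active.
No repressor is bound and WexL is active, so *nolR* is transcribed.
So NolR is produced and active.
Co²⁺ is absent, so SovB is inactive.
Autoinducer-2 is absent, so LutM is inactive.
No activator is available at the *kosN* promoter, so *kosN* is not transcribed.
So KosN is not produced.
With repressor NolR bound, *temR* is not transcribed.
So TemR is not produced.
ppGpp is present, so VorR is active.
With repressor VorR bound, *dulZ* is not transcribed.
So DulZ is not produced.
With no repressor bound, *vorG* is transcribed.

ON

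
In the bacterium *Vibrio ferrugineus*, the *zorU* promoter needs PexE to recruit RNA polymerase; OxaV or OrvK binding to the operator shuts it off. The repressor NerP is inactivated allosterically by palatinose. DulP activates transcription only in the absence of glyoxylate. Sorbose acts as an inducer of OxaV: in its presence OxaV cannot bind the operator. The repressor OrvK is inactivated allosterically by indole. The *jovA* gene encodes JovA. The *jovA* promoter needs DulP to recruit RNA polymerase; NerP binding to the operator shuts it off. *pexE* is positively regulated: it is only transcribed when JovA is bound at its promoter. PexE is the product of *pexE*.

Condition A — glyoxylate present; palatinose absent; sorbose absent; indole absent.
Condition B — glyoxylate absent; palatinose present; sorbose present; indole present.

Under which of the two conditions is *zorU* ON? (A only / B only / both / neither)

B only

Condition A:
Glyoxylate is present, so DulP is inactive.
Palatinose is absent, so NerP is active.
With repressor NerP bound, *jovA* is not transcribed.
So JovA is not produced.
Required activator JovA is absent, so *pexE* is not transcribed.
So PexE is not produced.
Sorbose is absent, so OxaV is active.
Indole is absent, so OrvK is active.
With repressor OxaV bound, *zorU* is not transcribed.
→ *zorU* is OFF in A.
Condition B:
Glyoxylate is absent, so DulP is active.
Palatinose is present, so NerP is inactive.
No repressor is bound and DulP is active, so *jovA* is transcribed.
So JovA is produced and active.
No repressor is bound and JovA is active, so *pexE* is transcribed.
So PexE is produced and active.
Sorbose is present, so OxaV is inactive.
Indole is present, so OrvK is inactive.
No repressor is bound and PexE is active, so *zorU* is transcribed.
→ *zorU* is ON in B.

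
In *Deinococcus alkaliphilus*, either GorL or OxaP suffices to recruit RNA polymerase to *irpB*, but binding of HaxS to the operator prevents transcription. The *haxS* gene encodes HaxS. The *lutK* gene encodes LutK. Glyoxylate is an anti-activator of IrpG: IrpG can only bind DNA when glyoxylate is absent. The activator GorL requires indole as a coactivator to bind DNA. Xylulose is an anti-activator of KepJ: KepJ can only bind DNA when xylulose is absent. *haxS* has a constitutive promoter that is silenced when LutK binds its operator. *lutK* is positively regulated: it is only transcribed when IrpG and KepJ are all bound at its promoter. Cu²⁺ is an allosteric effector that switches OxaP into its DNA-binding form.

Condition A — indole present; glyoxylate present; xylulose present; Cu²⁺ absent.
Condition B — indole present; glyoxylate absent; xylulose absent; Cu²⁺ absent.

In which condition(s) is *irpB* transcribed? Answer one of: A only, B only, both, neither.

B only

Condition A:
Indole is present, so GorL is active.
Glyoxylate is present, so IrpG is inactive.
Xylulose is present, so KepJ is inactive.
Required activator IrpG is absent, so *lutK* is not transcribed.
So LutK is not produced.
With no repressor bound, *haxS* is transcribed.
So HaxS is produced and active.
Cu²⁺ is absent, so OxaP is inactive.
With repressor HaxS bound, *irpB* is not transcribed.
→ *irpB* is OFF in A.
Condition B:
Indole is present, so GorL is active.
Glyoxylate is absent, so IrpG is active.
Xylulose is absent, so KepJ is active.
No repressor is bound and IrpG and KepJ are active, so *lutK* is transcribed.
So LutK is produced and active.
With repressor LutK bound, *haxS* is not transcribed.
So HaxS is not produced.
Cu²⁺ is absent, so OxaP is inactive.
Activator GorL is present, so *irpB* is transcribed.
→ *irpB* is ON in B.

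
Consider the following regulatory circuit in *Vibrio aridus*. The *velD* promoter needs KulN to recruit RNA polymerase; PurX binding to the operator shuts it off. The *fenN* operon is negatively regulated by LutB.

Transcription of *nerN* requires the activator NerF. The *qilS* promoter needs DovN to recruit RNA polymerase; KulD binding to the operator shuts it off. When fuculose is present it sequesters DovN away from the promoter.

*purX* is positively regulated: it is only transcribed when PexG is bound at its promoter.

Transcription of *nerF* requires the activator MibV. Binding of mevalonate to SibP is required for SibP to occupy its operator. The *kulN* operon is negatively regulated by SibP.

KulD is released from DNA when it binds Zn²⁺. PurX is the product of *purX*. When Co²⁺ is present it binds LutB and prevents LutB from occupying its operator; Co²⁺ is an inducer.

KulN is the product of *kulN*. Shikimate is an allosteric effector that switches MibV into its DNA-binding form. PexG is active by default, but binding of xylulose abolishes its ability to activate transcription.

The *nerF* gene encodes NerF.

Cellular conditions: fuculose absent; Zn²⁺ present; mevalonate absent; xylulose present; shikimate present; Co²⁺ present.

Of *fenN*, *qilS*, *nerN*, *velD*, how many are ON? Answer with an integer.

Co²⁺ is present, so LutB is inactive.
With no repressor bound, *fenN* is transcribed.
→ *fenN* is ON.
Zn²⁺ is present, so KulD is inactive.
Fuculose is absent, so DovN is active.
No repressor is bound and DovN is active, so *qilS* is transcribed.
→ *qilS* is ON.
Shikimate is present, so MibV is active.
No repressor is bound and MibV is active, so *nerF* is transcribed.
So NerF is produced and active.
No repressor is bound and NerF is active, so *nerN* is transcribed.
→ *nerN* is ON.
Mevalonate is absent, so SibP is inactive.
With no repressor bound, *kulN* is transcribed.
So KulN is produced and active.
Xylulose is present, so PexG is inactive.
Required activator PexG is absent, so *purX* is not transcribed.
So PurX is not produced.
No repressor is bound and KulN is active, so *velD* is transcribed.
→ *velD* is ON.
4 of the 4 genes are transcribed.

4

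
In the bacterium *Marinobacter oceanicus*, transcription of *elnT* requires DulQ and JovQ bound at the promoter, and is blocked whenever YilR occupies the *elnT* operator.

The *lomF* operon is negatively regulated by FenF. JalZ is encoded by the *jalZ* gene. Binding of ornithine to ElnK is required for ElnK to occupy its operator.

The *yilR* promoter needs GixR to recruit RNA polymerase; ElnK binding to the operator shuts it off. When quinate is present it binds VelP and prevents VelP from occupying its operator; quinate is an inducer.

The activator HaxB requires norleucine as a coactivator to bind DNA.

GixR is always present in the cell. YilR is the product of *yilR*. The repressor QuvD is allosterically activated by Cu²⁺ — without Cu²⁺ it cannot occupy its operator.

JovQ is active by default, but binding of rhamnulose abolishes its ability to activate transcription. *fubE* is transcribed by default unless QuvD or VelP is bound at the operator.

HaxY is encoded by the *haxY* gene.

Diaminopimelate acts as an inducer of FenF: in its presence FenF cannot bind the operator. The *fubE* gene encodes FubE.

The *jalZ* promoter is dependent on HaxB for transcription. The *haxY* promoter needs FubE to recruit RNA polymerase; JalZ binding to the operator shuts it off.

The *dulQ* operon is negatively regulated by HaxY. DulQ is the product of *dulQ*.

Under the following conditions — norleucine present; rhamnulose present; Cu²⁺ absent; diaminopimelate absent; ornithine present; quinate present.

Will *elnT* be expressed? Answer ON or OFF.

Cu²⁺ is absent, so QuvD is inactive.
Quinate is present, so VelP is inactive.
With no repressor bound, *fubE* is transcribed.
So FubE is produced and active.
Norleucine is present, so HaxB is active.
No repressor is bound and HaxB is active, so *jalZ* is transcribed.
So JalZ is produced and active.
With repressor JalZ bound, *haxY* is not transcribed.
So HaxY is not produced.
With no repressor bound, *dulQ* is transcribed.
So DulQ is produced and active.
Rhamnulose is present, so JovQ is inactive.
Ornithine is present, so ElnK is active.
GixR is produced constitutively and is active.
With repressor ElnK bound, *yilR* is not transcribed.
So YilR is not produced.
Required activator JovQ is absent, so *elnT* is not transcribed.

OFF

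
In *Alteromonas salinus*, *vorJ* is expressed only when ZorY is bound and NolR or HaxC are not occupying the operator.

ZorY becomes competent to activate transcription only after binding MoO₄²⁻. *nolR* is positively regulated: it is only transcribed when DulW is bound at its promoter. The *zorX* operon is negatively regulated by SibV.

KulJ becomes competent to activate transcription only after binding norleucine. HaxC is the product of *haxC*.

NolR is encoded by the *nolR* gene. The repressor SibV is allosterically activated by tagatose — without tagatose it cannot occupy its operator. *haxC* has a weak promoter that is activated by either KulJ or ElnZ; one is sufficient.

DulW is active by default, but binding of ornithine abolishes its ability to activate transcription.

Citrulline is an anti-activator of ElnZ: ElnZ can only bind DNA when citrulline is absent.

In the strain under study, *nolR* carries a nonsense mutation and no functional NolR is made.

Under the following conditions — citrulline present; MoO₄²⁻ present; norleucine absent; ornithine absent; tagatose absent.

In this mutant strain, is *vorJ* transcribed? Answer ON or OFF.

MoO₄²⁻ is present, so ZorY is active.
NolR is non-functional in this strain, so it has no effect.
Norleucine is absent, so KulJ is inactive.
Citrulline is present, so ElnZ is inactive.
No activator is available at the *haxC* promoter, so *haxC* is not transcribed.
So HaxC is not produced.
No repressor is bound and ZorY is active, so *vorJ* is transcribed.

ON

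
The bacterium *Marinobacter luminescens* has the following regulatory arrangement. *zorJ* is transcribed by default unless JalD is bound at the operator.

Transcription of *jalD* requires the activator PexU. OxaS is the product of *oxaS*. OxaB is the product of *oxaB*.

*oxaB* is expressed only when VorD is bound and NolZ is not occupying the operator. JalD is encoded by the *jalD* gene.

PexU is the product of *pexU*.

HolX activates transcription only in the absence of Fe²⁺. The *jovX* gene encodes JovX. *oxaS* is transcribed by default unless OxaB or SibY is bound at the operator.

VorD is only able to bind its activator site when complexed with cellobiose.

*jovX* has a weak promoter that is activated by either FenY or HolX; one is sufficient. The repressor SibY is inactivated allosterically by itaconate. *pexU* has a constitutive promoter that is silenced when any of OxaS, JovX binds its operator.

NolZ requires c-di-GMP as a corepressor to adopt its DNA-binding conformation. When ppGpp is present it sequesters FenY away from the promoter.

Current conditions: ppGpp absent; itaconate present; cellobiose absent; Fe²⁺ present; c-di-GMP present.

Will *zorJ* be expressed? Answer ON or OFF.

c-di-GMP is present, so NolZ is active.
Cellobiose is absent, so VorD is inactive.
With repressor NolZ bound, *oxaB* is not transcribed.
So OxaB is not produced.
Itaconate is present, so SibY is inactive.
With no repressor bound, *oxaS* is transcribed.
So OxaS is produced and active.
ppGpp is absent, so FenY is active.
Fe²⁺ is present, so HolX is inactive.
Activator FenY is present, so *jovX* is transcribed.
So JovX is produced and active.
With repressor OxaS bound, *pexU* is not transcribed.
So PexU is not produced.
Required activator PexU is absent, so *jalD* is not transcribed.
So JalD is not produced.
With no repressor bound, *zorJ* is transcribed.

ON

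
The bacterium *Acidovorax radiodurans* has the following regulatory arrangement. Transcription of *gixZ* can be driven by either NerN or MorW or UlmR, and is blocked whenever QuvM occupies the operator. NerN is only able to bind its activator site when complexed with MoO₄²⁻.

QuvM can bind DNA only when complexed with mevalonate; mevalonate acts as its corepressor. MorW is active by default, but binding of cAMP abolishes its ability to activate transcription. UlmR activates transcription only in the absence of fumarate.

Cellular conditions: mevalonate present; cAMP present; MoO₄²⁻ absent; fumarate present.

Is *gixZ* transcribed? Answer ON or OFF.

MoO₄²⁻ is absent, so NerN is inactive.
Mevalonate is present, so QuvM is active.
cAMP is present, so MorW is inactive.
Fumarate is present, so UlmR is inactive.
With repressor QuvM bound, *gixZ* is not transcribed.

OFF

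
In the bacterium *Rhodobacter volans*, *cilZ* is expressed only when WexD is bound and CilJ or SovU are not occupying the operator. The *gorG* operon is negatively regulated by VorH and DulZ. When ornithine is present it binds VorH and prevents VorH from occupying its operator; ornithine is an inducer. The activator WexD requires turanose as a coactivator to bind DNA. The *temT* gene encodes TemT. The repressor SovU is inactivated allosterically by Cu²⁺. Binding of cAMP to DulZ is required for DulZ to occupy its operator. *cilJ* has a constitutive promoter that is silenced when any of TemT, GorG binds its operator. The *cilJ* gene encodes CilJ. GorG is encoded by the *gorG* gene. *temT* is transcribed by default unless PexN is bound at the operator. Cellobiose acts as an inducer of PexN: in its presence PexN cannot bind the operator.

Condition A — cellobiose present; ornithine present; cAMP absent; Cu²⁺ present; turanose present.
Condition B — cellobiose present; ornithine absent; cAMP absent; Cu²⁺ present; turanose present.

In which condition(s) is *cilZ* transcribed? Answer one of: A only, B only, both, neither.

Condition A:
Cellobiose is present, so PexN is inactive.
With no repressor bound, *temT* is transcribed.
So TemT is produced and active.
Ornithine is present, so VorH is inactive.
cAMP is absent, so DulZ is inactive.
With no repressor bound, *gorG* is transcribed.
So GorG is produced and active.
With repressor TemT bound, *cilJ* is not transcribed.
So CilJ is not produced.
Cu²⁺ is present, so SovU is inactive.
Turanose is present, so WexD is active.
No repressor is bound and WexD is active, so *cilZ* is transcribed.
→ *cilZ* is ON in A.
Condition B:
Cellobiose is present, so PexN is inactive.
With no repressor bound, *temT* is transcribed.
So TemT is produced and active.
Ornithine is absent, so VorH is active.
cAMP is absent, so DulZ is inactive.
With repressor VorH bound, *gorG* is not transcribed.
So GorG is not produced.
With repressor TemT bound, *cilJ* is not transcribed.
So CilJ is not produced.
Cu²⁺ is present, so SovU is inactive.
Turanose is present, so WexD is active.
No repressor is bound and WexD is active, so *cilZ* is transcribed.
→ *cilZ* is ON in B.

both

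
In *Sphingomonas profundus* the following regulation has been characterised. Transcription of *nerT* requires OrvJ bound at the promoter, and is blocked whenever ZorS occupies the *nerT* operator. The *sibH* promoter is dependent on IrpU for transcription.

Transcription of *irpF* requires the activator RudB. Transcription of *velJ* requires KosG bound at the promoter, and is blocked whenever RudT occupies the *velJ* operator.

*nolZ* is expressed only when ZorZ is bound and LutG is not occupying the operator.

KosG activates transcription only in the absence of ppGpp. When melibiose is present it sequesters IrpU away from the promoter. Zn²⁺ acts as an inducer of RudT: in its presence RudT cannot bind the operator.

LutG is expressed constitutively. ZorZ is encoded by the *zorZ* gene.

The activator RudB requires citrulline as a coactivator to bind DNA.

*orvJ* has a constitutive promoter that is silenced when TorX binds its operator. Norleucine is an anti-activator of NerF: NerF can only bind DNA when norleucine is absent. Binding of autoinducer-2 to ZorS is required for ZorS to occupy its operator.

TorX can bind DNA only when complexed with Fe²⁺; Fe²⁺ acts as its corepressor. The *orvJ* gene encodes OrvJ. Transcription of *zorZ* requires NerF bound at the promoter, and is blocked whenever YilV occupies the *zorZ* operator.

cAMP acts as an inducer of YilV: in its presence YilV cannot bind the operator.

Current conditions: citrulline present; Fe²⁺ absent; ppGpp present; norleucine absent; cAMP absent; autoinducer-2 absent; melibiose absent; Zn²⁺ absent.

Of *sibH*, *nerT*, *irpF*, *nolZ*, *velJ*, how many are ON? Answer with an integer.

Melibiose is absent, so IrpU is active.
No repressor is bound and IrpU is active, so *sibH* is transcribed.
→ *sibH* is ON.
Fe²⁺ is absent, so TorX is inactive.
With no repressor bound, *orvJ* is transcribed.
So OrvJ is produced and active.
Autoinducer-2 is absent, so ZorS is inactive.
No repressor is bound and OrvJ is active, so *nerT* is transcribed.
→ *nerT* is ON.
Citrulline is present, so RudB is active.
No repressor is bound and RudB is active, so *irpF* is transcribed.
→ *irpF* is ON.
LutG is produced constitutively and is active.
Norleucine is absent, so NerF is active.
cAMP is absent, so YilV is active.
With repressor YilV bound, *zorZ* is not transcribed.
So ZorZ is not produced.
With repressor LutG bound, *nolZ* is not transcribed.
→ *nolZ* is OFF.
ppGpp is present, so KosG is inactive.
Zn²⁺ is absent, so RudT is active.
With repressor RudT bound, *velJ* is not transcribed.
→ *velJ* is OFF.
3 of the 5 genes are transcribed.

3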